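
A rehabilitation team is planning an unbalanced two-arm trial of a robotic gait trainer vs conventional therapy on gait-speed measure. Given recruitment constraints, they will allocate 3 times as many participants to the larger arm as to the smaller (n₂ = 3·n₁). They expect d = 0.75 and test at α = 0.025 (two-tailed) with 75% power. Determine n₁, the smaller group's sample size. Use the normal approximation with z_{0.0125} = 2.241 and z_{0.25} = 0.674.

n₁ = 21

With allocation ratio k = n₂/n₁ = 3, Var(x̄₁−x̄₂) = σ²(1/n₁ + 1/(k·n₁)) = σ²·(k+1)/(k·n₁).
So n₁ = (1 + 1/k)·((z_{α/2} + z_β)/d)² = 1.333 × (2.915/0.75)².
n₁ = 1.333 × 15.11 = 20.1.
Round up: n₁ = 21, giving n₂ = 3 × 21 = 63.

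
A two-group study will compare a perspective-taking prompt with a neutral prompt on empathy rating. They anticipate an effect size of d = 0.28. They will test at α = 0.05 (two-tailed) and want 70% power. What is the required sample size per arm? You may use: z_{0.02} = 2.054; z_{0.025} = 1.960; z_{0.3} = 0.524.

n = 158 per group

For two independent groups with equal n: n = 2·((z_{α/2} + z_β) / d)².
z_{α/2} + z_β = 1.960 + 0.524 = 2.484.
n = 2 × (2.484 / 0.28)² = 2 × 8.871² = 2 × 78.70 = 157.4.
Round up to the next whole participant.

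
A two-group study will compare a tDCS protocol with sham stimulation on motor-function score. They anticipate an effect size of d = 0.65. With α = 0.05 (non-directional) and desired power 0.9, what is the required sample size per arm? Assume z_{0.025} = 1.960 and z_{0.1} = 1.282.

n = 50 per group

For two independent groups with equal n: n = 2·((z_{α/2} + z_β) / d)².
z_{α/2} + z_β = 1.960 + 1.282 = 3.242.
n = 2 × (3.242 / 0.65)² = 2 × 4.988² = 2 × 24.88 = 49.8.
Round up to the next whole participant.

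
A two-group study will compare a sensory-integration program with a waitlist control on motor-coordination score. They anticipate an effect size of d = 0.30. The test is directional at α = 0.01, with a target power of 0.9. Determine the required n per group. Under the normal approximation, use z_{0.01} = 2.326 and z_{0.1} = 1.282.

n = 290 per group

For two independent groups with equal n: n = 2·((z_{α} + z_β) / d)².
z_{α} + z_β = 2.326 + 1.282 = 3.608.
n = 2 × (3.608 / 0.30)² = 2 × 12.027² = 2 × 144.64 = 289.3.
Round up to the next whole participant.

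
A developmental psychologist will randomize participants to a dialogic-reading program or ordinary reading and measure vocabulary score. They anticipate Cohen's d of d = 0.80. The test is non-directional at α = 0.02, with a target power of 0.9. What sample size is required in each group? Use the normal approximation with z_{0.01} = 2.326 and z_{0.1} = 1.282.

For two independent groups with equal n: n = 2·((z_{α/2} + z_β) / d)².
z_{α/2} + z_β = 2.326 + 1.282 = 3.608.
n = 2 × (3.608 / 0.80)² = 2 × 4.510² = 2 × 20.34 = 40.7.
Round up to the next whole participant.

n = 41 per group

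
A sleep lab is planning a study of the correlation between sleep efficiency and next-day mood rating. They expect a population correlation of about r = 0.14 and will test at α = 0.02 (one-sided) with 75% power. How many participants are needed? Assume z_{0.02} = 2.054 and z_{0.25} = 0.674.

Fisher's z: C = ½·ln((1+r)/(1−r)) = ½·ln(1.3256) = 0.1409.
n = ((z_{α} + z_β)/C)² + 3.
(2.054 + 0.674) / 0.1409 = 2.728 / 0.1409 = 19.361.
n = 19.361² + 3 = 374.86 + 3 = 377.9.
Round up.

n = 378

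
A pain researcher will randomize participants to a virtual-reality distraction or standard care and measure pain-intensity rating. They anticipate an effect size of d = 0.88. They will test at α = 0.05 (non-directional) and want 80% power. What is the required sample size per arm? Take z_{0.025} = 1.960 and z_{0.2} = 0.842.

For two independent groups with equal n: n = 2·((z_{α/2} + z_β) / d)².
z_{α/2} + z_β = 1.960 + 0.842 = 2.802.
n = 2 × (2.802 / 0.88)² = 2 × 3.184² = 2 × 10.14 = 20.3.
Round up to the next whole participant.

n = 21 per group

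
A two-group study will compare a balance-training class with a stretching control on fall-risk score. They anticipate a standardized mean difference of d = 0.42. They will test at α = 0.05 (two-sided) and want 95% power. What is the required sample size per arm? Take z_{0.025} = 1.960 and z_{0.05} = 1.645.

n = 148 per group

For two independent groups with equal n: n = 2·((z_{α/2} + z_β) / d)².
z_{α/2} + z_β = 1.960 + 1.645 = 3.605.
n = 2 × (3.605 / 0.42)² = 2 × 8.583² = 2 × 73.67 = 147.3.
Round up to the next whole participant.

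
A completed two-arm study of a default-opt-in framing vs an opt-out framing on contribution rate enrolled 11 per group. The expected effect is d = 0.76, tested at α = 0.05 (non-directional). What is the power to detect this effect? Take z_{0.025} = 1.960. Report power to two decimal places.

power ≈ 0.43

For two equal groups, power = Φ(d·√(n/2) − z_{α/2}).
d·√(n/2) = 0.76 × √(11/2) = 0.76 × 2.345 = 1.782.
z_β = 1.782 − 1.960 = -0.178.
Power = Φ(-0.178) = 0.430.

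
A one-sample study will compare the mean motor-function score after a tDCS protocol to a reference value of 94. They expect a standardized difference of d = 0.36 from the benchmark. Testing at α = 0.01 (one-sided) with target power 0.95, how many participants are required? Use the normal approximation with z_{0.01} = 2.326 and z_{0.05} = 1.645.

n = 122

For a one-sample test: n = ((z_{α} + z_β) / d)².
z_{α} + z_β = 2.326 + 1.645 = 3.971.
n = (3.971 / 0.36)² = 11.031² = 121.67.
Round up.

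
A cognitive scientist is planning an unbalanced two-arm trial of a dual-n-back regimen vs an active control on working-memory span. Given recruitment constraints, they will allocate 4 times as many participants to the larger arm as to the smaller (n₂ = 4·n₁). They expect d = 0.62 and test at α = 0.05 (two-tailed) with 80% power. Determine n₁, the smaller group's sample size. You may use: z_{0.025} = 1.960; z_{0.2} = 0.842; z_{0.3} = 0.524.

n₁ = 26

With allocation ratio k = n₂/n₁ = 4, Var(x̄₁−x̄₂) = σ²(1/n₁ + 1/(k·n₁)) = σ²·(k+1)/(k·n₁).
So n₁ = (1 + 1/k)·((z_{α/2} + z_β)/d)² = 1.250 × (2.802/0.62)².
n₁ = 1.250 × 20.42 = 25.5.
Round up: n₁ = 26, giving n₂ = 4 × 26 = 104.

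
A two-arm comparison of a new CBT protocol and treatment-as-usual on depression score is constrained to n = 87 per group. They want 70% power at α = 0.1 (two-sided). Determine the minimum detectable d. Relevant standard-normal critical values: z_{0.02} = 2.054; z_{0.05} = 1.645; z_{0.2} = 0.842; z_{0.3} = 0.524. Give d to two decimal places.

d_min ≈ 0.33

For two independent groups of n = 87 each: d_min = (z_{α/2} + z_β)·√(2/n).
z-sum = 1.645 + 0.524 = 2.169.
d_min = 2.169 × √(2/87) = 2.169 × 0.1516 = 0.329.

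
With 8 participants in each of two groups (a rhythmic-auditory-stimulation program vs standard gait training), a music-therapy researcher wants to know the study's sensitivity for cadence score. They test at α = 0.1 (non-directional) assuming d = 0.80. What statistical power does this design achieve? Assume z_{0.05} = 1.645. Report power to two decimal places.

For two equal groups, power = Φ(d·√(n/2) − z_{α/2}).
d·√(n/2) = 0.80 × √(8/2) = 0.80 × 2.000 = 1.600.
z_β = 1.600 − 1.645 = -0.045.
Power = Φ(-0.045) = 0.482.

power ≈ 0.48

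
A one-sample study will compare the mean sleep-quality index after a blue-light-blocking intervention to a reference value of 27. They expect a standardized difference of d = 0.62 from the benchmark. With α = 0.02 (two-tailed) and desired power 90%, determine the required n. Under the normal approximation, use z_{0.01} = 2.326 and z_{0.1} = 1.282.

For a one-sample test: n = ((z_{α/2} + z_β) / d)².
z_{α/2} + z_β = 2.326 + 1.282 = 3.608.
n = (3.608 / 0.62)² = 5.819² = 33.86.
Round up.

n = 34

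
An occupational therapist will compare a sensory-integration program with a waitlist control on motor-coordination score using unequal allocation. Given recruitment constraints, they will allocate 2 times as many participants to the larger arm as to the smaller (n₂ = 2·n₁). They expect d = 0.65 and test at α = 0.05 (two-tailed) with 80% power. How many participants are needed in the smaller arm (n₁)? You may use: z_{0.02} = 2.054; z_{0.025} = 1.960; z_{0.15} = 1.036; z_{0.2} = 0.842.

n₁ = 28

With allocation ratio k = n₂/n₁ = 2, Var(x̄₁−x̄₂) = σ²(1/n₁ + 1/(k·n₁)) = σ²·(k+1)/(k·n₁).
So n₁ = (1 + 1/k)·((z_{α/2} + z_β)/d)² = 1.500 × (2.802/0.65)².
n₁ = 1.500 × 18.58 = 27.9.
Round up: n₁ = 28, giving n₂ = 2 × 28 = 56.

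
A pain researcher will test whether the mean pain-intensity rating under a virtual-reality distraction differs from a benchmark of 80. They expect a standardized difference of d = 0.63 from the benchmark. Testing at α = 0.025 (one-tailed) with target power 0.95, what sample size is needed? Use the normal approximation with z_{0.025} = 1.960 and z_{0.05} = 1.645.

For a one-sample test: n = ((z_{α} + z_β) / d)².
z_{α} + z_β = 1.960 + 1.645 = 3.605.
n = (3.605 / 0.63)² = 5.722² = 32.74.
Round up.

n = 33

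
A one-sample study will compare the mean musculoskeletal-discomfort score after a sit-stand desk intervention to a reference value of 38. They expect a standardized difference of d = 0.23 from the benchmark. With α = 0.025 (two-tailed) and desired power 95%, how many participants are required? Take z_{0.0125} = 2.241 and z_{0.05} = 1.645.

n = 286

For a one-sample test: n = ((z_{α/2} + z_β) / d)².
z_{α/2} + z_β = 2.241 + 1.645 = 3.886.
n = (3.886 / 0.23)² = 16.896² = 285.46.
Round up.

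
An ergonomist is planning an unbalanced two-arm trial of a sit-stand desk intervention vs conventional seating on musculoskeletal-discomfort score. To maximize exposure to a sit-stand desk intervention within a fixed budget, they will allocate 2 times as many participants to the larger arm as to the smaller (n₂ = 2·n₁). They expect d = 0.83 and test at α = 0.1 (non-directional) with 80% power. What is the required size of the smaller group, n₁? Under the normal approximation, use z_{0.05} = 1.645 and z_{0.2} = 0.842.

n₁ = 14

With allocation ratio k = n₂/n₁ = 2, Var(x̄₁−x̄₂) = σ²(1/n₁ + 1/(k·n₁)) = σ²·(k+1)/(k·n₁).
So n₁ = (1 + 1/k)·((z_{α/2} + z_β)/d)² = 1.500 × (2.487/0.83)².
n₁ = 1.500 × 8.98 = 13.5.
Round up: n₁ = 14, giving n₂ = 2 × 14 = 28.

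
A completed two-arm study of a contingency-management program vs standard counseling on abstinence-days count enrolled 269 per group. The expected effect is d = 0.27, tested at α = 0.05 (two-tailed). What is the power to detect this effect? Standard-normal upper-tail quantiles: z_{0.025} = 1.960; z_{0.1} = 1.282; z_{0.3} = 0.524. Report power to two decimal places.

power ≈ 0.88

For two equal groups, power = Φ(d·√(n/2) − z_{α/2}).
d·√(n/2) = 0.27 × √(269/2) = 0.27 × 11.597 = 3.131.
z_β = 3.131 − 1.960 = 1.171.
Power = Φ(1.171) = 0.879.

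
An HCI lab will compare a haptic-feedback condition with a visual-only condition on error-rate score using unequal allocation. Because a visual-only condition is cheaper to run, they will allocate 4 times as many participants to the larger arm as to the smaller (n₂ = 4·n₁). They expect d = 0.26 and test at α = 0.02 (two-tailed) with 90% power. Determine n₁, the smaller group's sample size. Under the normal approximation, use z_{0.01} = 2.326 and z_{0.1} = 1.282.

n₁ = 241

With allocation ratio k = n₂/n₁ = 4, Var(x̄₁−x̄₂) = σ²(1/n₁ + 1/(k·n₁)) = σ²·(k+1)/(k·n₁).
So n₁ = (1 + 1/k)·((z_{α/2} + z_β)/d)² = 1.250 × (3.608/0.26)².
n₁ = 1.250 × 192.57 = 240.7.
Round up: n₁ = 241, giving n₂ = 4 × 241 = 964.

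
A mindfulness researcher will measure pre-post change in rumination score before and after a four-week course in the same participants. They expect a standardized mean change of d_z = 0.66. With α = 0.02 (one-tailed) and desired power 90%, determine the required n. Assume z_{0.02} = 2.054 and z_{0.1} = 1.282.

For a paired (one-sample on differences) test: n = ((z_{α} + z_β) / d)².
z_{α} + z_β = 2.054 + 1.282 = 3.336.
n = (3.336 / 0.66)² = 5.055² = 25.55.
Round up.

n = 26 pairs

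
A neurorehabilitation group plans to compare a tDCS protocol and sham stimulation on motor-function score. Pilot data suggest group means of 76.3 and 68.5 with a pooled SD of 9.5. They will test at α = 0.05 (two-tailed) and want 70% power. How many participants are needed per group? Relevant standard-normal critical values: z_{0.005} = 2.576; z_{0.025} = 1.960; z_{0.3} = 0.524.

Cohen's d = |M₁ − M₂| / SD_pooled = |76.3 − 68.5| / 9.5 = 7.8 / 9.5 = 0.821.
For two independent groups with equal n: n = 2·((z_{α/2} + z_β) / d)².
z_{α/2} + z_β = 1.960 + 0.524 = 2.484.
n = 2 × (2.484 / 0.821)² = 2 × 3.026² = 2 × 9.15 = 18.3.
Round up to the next whole participant.

n = 19 per group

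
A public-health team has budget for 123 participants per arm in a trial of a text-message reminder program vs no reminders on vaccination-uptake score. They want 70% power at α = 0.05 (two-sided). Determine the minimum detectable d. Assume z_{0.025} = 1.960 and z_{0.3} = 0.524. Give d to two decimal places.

For two independent groups of n = 123 each: d_min = (z_{α/2} + z_β)·√(2/n).
z-sum = 1.960 + 0.524 = 2.484.
d_min = 2.484 × √(2/123) = 2.484 × 0.1275 = 0.317.

d_min ≈ 0.32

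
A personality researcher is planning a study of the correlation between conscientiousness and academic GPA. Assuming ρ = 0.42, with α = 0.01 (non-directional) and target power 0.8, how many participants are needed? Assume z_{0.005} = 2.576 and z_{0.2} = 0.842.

n = 62

Fisher's z: C = ½·ln((1+r)/(1−r)) = ½·ln(2.4483) = 0.4477.
n = ((z_{α/2} + z_β)/C)² + 3.
(2.576 + 0.842) / 0.4477 = 3.418 / 0.4477 = 7.635.
n = 7.635² + 3 = 58.29 + 3 = 61.3.
Round up.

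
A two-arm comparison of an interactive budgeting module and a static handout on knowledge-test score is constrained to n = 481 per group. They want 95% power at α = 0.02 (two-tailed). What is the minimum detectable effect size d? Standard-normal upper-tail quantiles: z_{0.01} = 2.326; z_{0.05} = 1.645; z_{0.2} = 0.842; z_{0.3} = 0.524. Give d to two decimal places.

For two independent groups of n = 481 each: d_min = (z_{α/2} + z_β)·√(2/n).
z-sum = 2.326 + 1.645 = 3.971.
d_min = 3.971 × √(2/481) = 3.971 × 0.0645 = 0.256.

d_min ≈ 0.26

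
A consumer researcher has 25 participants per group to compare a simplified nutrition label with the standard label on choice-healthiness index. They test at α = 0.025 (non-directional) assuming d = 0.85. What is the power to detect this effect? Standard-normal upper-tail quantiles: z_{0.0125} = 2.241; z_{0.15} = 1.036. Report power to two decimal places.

For two equal groups, power = Φ(d·√(n/2) − z_{α/2}).
d·√(n/2) = 0.85 × √(25/2) = 0.85 × 3.536 = 3.005.
z_β = 3.005 − 2.241 = 0.764.
Power = Φ(0.764) = 0.778.

power ≈ 0.78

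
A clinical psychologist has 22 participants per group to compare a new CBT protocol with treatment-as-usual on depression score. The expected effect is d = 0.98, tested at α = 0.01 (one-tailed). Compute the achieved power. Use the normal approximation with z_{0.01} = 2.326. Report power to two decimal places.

power ≈ 0.82

For two equal groups, power = Φ(d·√(n/2) − z_{α}).
d·√(n/2) = 0.98 × √(22/2) = 0.98 × 3.317 = 3.250.
z_β = 3.250 − 2.326 = 0.924.
Power = Φ(0.924) = 0.822.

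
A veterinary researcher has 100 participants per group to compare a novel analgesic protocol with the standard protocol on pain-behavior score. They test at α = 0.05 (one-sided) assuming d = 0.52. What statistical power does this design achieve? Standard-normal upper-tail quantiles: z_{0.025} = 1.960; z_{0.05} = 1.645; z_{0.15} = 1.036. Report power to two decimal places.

power ≈ 0.98

For two equal groups, power = Φ(d·√(n/2) − z_{α}).
d·√(n/2) = 0.52 × √(100/2) = 0.52 × 7.071 = 3.677.
z_β = 3.677 − 1.645 = 2.032.
Power = Φ(2.032) = 0.979.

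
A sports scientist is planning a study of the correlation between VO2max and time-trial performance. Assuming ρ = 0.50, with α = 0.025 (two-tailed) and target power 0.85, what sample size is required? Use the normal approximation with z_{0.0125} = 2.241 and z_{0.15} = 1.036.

Fisher's z: C = ½·ln((1+r)/(1−r)) = ½·ln(3.0000) = 0.5493.
n = ((z_{α/2} + z_β)/C)² + 3.
(2.241 + 1.036) / 0.5493 = 3.277 / 0.5493 = 5.966.
n = 5.966² + 3 = 35.59 + 3 = 38.6.
Round up.

n = 39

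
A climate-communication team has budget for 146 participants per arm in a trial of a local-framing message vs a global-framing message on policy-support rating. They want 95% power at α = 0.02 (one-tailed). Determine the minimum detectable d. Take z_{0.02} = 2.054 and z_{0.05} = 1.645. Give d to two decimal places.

d_min ≈ 0.43

For two independent groups of n = 146 each: d_min = (z_{α} + z_β)·√(2/n).
z-sum = 2.054 + 1.645 = 3.699.
d_min = 3.699 × √(2/146) = 3.699 × 0.1170 = 0.433.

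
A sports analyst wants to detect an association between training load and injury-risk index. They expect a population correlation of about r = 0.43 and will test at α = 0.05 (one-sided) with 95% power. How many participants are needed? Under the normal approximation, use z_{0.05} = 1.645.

Fisher's z: C = ½·ln((1+r)/(1−r)) = ½·ln(2.5088) = 0.4599.
n = ((z_{α} + z_β)/C)² + 3.
(1.645 + 1.645) / 0.4599 = 3.290 / 0.4599 = 7.154.
n = 7.154² + 3 = 51.18 + 3 = 54.2.
Round up.

n = 55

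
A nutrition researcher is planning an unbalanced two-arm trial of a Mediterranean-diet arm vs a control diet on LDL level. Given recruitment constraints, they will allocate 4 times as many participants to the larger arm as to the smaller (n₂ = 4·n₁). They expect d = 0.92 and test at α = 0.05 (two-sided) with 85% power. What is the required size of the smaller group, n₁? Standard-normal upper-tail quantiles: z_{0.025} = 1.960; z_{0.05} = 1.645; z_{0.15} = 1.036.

n₁ = 14

With allocation ratio k = n₂/n₁ = 4, Var(x̄₁−x̄₂) = σ²(1/n₁ + 1/(k·n₁)) = σ²·(k+1)/(k·n₁).
So n₁ = (1 + 1/k)·((z_{α/2} + z_β)/d)² = 1.250 × (2.996/0.92)².
n₁ = 1.250 × 10.60 = 13.3.
Round up: n₁ = 14, giving n₂ = 4 × 14 = 56.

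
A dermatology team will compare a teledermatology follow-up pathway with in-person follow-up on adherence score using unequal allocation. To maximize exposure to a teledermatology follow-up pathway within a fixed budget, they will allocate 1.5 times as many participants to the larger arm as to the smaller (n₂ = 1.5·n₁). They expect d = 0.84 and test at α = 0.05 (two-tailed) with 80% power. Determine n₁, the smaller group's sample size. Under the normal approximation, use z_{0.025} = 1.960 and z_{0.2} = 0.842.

n₁ = 19

With allocation ratio k = n₂/n₁ = 1.5, Var(x̄₁−x̄₂) = σ²(1/n₁ + 1/(k·n₁)) = σ²·(k+1)/(k·n₁).
So n₁ = (1 + 1/k)·((z_{α/2} + z_β)/d)² = 1.667 × (2.802/0.84)².
n₁ = 1.667 × 11.13 = 18.5.
Round up: n₁ = 19, giving n₂ = ⌈1.5 × 19⌉ = ⌈28.5⌉ = 29.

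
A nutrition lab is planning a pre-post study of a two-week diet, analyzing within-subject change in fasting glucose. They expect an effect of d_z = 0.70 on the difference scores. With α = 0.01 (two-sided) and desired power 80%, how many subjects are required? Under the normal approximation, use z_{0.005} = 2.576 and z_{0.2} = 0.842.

n = 24 pairs

For a paired (one-sample on differences) test: n = ((z_{α/2} + z_β) / d)².
z_{α/2} + z_β = 2.576 + 0.842 = 3.418.
n = (3.418 / 0.70)² = 4.883² = 23.84.
Round up.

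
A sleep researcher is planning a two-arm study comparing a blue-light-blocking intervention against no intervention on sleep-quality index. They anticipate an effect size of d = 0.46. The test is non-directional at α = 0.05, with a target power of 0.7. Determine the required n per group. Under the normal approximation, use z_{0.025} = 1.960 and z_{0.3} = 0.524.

n = 59 per group

For two independent groups with equal n: n = 2·((z_{α/2} + z_β) / d)².
z_{α/2} + z_β = 1.960 + 0.524 = 2.484.
n = 2 × (2.484 / 0.46)² = 2 × 5.400² = 2 × 29.16 = 58.3.
Round up to the next whole participant.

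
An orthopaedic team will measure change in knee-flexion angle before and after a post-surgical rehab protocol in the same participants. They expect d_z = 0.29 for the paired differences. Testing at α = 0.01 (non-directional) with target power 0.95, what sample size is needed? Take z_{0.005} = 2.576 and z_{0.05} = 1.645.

For a paired (one-sample on differences) test: n = ((z_{α/2} + z_β) / d)².
z_{α/2} + z_β = 2.576 + 1.645 = 4.221.
n = (4.221 / 0.29)² = 14.555² = 211.85.
Round up.

n = 212 pairs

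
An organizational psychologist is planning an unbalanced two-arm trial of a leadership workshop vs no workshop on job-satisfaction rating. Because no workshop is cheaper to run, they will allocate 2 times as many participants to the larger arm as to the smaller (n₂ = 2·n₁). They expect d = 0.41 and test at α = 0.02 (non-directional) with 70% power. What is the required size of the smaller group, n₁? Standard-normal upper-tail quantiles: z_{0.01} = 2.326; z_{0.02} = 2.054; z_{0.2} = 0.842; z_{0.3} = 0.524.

n₁ = 73

With allocation ratio k = n₂/n₁ = 2, Var(x̄₁−x̄₂) = σ²(1/n₁ + 1/(k·n₁)) = σ²·(k+1)/(k·n₁).
So n₁ = (1 + 1/k)·((z_{α/2} + z_β)/d)² = 1.500 × (2.850/0.41)².
n₁ = 1.500 × 48.32 = 72.5.
Round up: n₁ = 73, giving n₂ = 2 × 73 = 146.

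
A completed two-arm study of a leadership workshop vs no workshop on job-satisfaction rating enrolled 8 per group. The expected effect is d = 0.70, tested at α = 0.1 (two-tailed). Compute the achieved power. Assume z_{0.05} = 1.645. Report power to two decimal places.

For two equal groups, power = Φ(d·√(n/2) − z_{α/2}).
d·√(n/2) = 0.70 × √(8/2) = 0.70 × 2.000 = 1.400.
z_β = 1.400 − 1.645 = -0.245.
Power = Φ(-0.245) = 0.403.

power ≈ 0.40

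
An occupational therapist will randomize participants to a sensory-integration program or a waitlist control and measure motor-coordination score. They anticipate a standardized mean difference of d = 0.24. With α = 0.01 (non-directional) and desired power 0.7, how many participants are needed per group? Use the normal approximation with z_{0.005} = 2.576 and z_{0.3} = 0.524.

n = 334 per group

For two independent groups with equal n: n = 2·((z_{α/2} + z_β) / d)².
z_{α/2} + z_β = 2.576 + 0.524 = 3.100.
n = 2 × (3.100 / 0.24)² = 2 × 12.917² = 2 × 166.84 = 333.7.
Round up to the next whole participant.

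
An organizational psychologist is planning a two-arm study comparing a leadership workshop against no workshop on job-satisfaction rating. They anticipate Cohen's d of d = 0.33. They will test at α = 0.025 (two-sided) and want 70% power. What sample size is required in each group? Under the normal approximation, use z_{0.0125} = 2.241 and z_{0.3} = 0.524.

For two independent groups with equal n: n = 2·((z_{α/2} + z_β) / d)².
z_{α/2} + z_β = 2.241 + 0.524 = 2.765.
n = 2 × (2.765 / 0.33)² = 2 × 8.379² = 2 × 70.20 = 140.4.
Round up to the next whole participant.

n = 141 per group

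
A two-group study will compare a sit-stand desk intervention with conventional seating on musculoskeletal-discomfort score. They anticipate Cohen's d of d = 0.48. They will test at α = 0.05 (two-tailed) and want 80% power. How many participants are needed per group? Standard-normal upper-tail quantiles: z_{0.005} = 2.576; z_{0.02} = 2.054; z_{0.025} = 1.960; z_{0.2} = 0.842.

n = 69 per group

For two independent groups with equal n: n = 2·((z_{α/2} + z_β) / d)².
z_{α/2} + z_β = 1.960 + 0.842 = 2.802.
n = 2 × (2.802 / 0.48)² = 2 × 5.838² = 2 × 34.08 = 68.2.
Round up to the next whole participant.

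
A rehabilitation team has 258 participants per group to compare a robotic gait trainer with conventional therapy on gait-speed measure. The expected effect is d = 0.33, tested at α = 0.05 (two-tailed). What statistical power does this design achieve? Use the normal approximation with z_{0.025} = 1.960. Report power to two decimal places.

For two equal groups, power = Φ(d·√(n/2) − z_{α/2}).
d·√(n/2) = 0.33 × √(258/2) = 0.33 × 11.358 = 3.748.
z_β = 3.748 − 1.960 = 1.788.
Power = Φ(1.788) = 0.963.

power ≈ 0.96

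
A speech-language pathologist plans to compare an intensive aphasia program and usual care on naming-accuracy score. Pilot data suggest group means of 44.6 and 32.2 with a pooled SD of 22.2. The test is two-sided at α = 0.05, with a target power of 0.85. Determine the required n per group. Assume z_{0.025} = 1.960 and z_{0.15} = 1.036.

Cohen's d = |M₁ − M₂| / SD_pooled = |44.6 − 32.2| / 22.2 = 12.4 / 22.2 = 0.559.
For two independent groups with equal n: n = 2·((z_{α/2} + z_β) / d)².
z_{α/2} + z_β = 1.960 + 1.036 = 2.996.
n = 2 × (2.996 / 0.559)² = 2 × 5.360² = 2 × 28.72 = 57.4.
Round up to the next whole participant.

n = 58 per group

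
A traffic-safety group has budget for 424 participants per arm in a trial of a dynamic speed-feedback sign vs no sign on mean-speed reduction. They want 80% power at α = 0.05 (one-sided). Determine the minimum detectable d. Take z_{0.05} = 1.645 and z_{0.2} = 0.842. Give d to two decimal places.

d_min ≈ 0.17

For two independent groups of n = 424 each: d_min = (z_{α} + z_β)·√(2/n).
z-sum = 1.645 + 0.842 = 2.487.
d_min = 2.487 × √(2/424) = 2.487 × 0.0687 = 0.171.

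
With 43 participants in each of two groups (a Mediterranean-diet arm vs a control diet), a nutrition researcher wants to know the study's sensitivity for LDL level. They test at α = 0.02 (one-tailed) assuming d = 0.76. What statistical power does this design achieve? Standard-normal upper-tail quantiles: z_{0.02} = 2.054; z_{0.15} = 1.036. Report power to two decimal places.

power ≈ 0.93

For two equal groups, power = Φ(d·√(n/2) − z_{α}).
d·√(n/2) = 0.76 × √(43/2) = 0.76 × 4.637 = 3.524.
z_β = 3.524 − 2.054 = 1.470.
Power = Φ(1.470) = 0.929.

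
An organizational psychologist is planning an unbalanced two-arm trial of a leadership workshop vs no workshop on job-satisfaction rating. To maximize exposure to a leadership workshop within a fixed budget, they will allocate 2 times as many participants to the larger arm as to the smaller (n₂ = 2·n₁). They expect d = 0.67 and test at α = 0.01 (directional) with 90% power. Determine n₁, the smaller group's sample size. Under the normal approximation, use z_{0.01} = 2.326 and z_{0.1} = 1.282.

With allocation ratio k = n₂/n₁ = 2, Var(x̄₁−x̄₂) = σ²(1/n₁ + 1/(k·n₁)) = σ²·(k+1)/(k·n₁).
So n₁ = (1 + 1/k)·((z_{α} + z_β)/d)² = 1.500 × (3.608/0.67)².
n₁ = 1.500 × 29.00 = 43.5.
Round up: n₁ = 44, giving n₂ = 2 × 44 = 88.

n₁ = 44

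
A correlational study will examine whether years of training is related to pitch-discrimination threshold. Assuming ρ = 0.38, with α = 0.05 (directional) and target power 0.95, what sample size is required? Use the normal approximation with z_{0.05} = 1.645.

n = 71

Fisher's z: C = ½·ln((1+r)/(1−r)) = ½·ln(2.2258) = 0.4001.
n = ((z_{α} + z_β)/C)² + 3.
(1.645 + 1.645) / 0.4001 = 3.290 / 0.4001 = 8.223.
n = 8.223² + 3 = 67.62 + 3 = 70.6.
Round up.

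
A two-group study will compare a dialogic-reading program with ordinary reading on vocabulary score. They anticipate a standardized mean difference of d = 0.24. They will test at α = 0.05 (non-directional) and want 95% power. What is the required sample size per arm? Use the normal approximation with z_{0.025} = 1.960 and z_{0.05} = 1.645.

For two independent groups with equal n: n = 2·((z_{α/2} + z_β) / d)².
z_{α/2} + z_β = 1.960 + 1.645 = 3.605.
n = 2 × (3.605 / 0.24)² = 2 × 15.021² = 2 × 225.63 = 451.3.
Round up to the next whole participant.

n = 452 per group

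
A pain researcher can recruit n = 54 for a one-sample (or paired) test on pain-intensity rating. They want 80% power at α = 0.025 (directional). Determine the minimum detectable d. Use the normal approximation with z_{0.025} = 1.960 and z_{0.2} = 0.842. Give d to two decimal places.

d_min ≈ 0.38

For a single sample (or paired design) of n = 54: d_min = (z_{α} + z_β)/√n.
z-sum = 1.960 + 0.842 = 2.802.
d_min = 2.802 / √54 = 2.802 / 7.348 = 0.381.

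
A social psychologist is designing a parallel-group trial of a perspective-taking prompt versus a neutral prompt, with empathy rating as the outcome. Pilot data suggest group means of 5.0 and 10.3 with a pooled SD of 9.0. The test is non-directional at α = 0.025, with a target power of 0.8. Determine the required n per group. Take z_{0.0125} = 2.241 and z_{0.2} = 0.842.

Cohen's d = |M₁ − M₂| / SD_pooled = |5.0 − 10.3| / 9.0 = 5.3 / 9.0 = 0.589.
For two independent groups with equal n: n = 2·((z_{α/2} + z_β) / d)².
z_{α/2} + z_β = 2.241 + 0.842 = 3.083.
n = 2 × (3.083 / 0.589)² = 2 × 5.234² = 2 × 27.40 = 54.8.
Round up to the next whole participant.

n = 55 per group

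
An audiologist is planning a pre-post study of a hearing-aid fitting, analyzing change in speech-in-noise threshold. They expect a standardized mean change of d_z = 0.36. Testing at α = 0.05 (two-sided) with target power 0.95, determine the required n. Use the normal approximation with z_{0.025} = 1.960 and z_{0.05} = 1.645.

For a paired (one-sample on differences) test: n = ((z_{α/2} + z_β) / d)².
z_{α/2} + z_β = 1.960 + 1.645 = 3.605.
n = (3.605 / 0.36)² = 10.014² = 100.28.
Round up.

n = 101 pairs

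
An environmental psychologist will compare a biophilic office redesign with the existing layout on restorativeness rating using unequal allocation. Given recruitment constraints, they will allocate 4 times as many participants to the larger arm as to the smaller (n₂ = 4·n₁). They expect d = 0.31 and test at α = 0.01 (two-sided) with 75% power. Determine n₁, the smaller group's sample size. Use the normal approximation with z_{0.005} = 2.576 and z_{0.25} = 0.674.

With allocation ratio k = n₂/n₁ = 4, Var(x̄₁−x̄₂) = σ²(1/n₁ + 1/(k·n₁)) = σ²·(k+1)/(k·n₁).
So n₁ = (1 + 1/k)·((z_{α/2} + z_β)/d)² = 1.250 × (3.250/0.31)².
n₁ = 1.250 × 109.91 = 137.4.
Round up: n₁ = 138, giving n₂ = 4 × 138 = 552.

n₁ = 138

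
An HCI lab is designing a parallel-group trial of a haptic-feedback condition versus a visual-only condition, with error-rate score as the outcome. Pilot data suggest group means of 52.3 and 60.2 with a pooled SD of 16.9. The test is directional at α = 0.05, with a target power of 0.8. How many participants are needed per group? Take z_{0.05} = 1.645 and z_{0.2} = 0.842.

n = 57 per group

Cohen's d = |M₁ − M₂| / SD_pooled = |52.3 − 60.2| / 16.9 = 7.9 / 16.9 = 0.467.
For two independent groups with equal n: n = 2·((z_{α} + z_β) / d)².
z_{α} + z_β = 1.645 + 0.842 = 2.487.
n = 2 × (2.487 / 0.467)² = 2 × 5.325² = 2 × 28.36 = 56.7.
Round up to the next whole participant.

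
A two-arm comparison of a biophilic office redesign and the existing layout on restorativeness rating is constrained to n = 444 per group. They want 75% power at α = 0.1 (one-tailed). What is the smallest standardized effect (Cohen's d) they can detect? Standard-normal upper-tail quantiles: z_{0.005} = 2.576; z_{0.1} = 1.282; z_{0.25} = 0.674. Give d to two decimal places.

d_min ≈ 0.13

For two independent groups of n = 444 each: d_min = (z_{α} + z_β)·√(2/n).
z-sum = 1.282 + 0.674 = 1.956.
d_min = 1.956 × √(2/444) = 1.956 × 0.0671 = 0.131.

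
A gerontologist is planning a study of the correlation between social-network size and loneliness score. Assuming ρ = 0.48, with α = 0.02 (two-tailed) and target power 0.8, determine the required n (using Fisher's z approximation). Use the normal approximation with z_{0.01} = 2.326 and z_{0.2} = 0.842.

Fisher's z: C = ½·ln((1+r)/(1−r)) = ½·ln(2.8462) = 0.5230.
n = ((z_{α/2} + z_β)/C)² + 3.
(2.326 + 0.842) / 0.5230 = 3.168 / 0.5230 = 6.057.
n = 6.057² + 3 = 36.69 + 3 = 39.7.
Round up.

n = 40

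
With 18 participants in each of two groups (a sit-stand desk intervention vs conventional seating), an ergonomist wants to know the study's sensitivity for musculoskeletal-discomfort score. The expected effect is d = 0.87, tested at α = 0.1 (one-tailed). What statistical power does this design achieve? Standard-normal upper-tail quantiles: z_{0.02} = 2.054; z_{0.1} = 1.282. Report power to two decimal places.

power ≈ 0.91

For two equal groups, power = Φ(d·√(n/2) − z_{α}).
d·√(n/2) = 0.87 × √(18/2) = 0.87 × 3.000 = 2.610.
z_β = 2.610 − 1.282 = 1.328.
Power = Φ(1.328) = 0.908.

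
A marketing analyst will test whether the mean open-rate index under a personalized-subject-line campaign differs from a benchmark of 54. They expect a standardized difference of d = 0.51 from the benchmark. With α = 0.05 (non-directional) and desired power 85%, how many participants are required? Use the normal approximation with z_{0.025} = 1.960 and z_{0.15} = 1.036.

n = 35

For a one-sample test: n = ((z_{α/2} + z_β) / d)².
z_{α/2} + z_β = 1.960 + 1.036 = 2.996.
n = (2.996 / 0.51)² = 5.875² = 34.51.
Round up.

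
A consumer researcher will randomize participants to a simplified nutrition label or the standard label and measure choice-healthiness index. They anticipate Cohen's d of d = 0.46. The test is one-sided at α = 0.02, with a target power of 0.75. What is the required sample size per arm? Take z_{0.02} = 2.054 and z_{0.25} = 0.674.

n = 71 per group

For two independent groups with equal n: n = 2·((z_{α} + z_β) / d)².
z_{α} + z_β = 2.054 + 0.674 = 2.728.
n = 2 × (2.728 / 0.46)² = 2 × 5.930² = 2 × 35.17 = 70.3.
Round up to the next whole participant.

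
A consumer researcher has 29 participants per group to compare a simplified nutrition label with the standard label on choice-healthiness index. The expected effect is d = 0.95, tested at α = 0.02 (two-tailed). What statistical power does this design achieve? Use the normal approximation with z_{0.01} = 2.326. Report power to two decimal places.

For two equal groups, power = Φ(d·√(n/2) − z_{α/2}).
d·√(n/2) = 0.95 × √(29/2) = 0.95 × 3.808 = 3.617.
z_β = 3.617 − 2.326 = 1.291.
Power = Φ(1.291) = 0.902.

power ≈ 0.90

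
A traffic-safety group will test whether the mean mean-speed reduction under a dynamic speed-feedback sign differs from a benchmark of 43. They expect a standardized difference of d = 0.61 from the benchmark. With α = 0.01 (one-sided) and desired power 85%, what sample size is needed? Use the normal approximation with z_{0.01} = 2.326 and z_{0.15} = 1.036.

For a one-sample test: n = ((z_{α} + z_β) / d)².
z_{α} + z_β = 2.326 + 1.036 = 3.362.
n = (3.362 / 0.61)² = 5.511² = 30.38.
Round up.

n = 31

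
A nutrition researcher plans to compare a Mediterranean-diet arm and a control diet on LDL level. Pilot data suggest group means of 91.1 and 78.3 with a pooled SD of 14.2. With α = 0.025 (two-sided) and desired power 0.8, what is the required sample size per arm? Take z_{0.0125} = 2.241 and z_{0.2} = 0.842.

Cohen's d = |M₁ − M₂| / SD_pooled = |91.1 − 78.3| / 14.2 = 12.8 / 14.2 = 0.901.
For two independent groups with equal n: n = 2·((z_{α/2} + z_β) / d)².
z_{α/2} + z_β = 2.241 + 0.842 = 3.083.
n = 2 × (3.083 / 0.901)² = 2 × 3.422² = 2 × 11.71 = 23.4.
Round up to the next whole participant.

n = 24 per group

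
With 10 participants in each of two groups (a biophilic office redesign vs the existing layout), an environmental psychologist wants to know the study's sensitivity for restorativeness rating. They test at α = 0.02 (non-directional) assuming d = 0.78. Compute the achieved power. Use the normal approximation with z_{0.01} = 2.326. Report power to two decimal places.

power ≈ 0.28

For two equal groups, power = Φ(d·√(n/2) − z_{α/2}).
d·√(n/2) = 0.78 × √(10/2) = 0.78 × 2.236 = 1.744.
z_β = 1.744 − 2.326 = -0.582.
Power = Φ(-0.582) = 0.280.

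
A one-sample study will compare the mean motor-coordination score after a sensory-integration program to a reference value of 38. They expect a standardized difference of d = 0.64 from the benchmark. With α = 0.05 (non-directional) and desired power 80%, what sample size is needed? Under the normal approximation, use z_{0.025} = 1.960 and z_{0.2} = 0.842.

n = 20

For a one-sample test: n = ((z_{α/2} + z_β) / d)².
z_{α/2} + z_β = 1.960 + 0.842 = 2.802.
n = (2.802 / 0.64)² = 4.378² = 19.17.
Round up.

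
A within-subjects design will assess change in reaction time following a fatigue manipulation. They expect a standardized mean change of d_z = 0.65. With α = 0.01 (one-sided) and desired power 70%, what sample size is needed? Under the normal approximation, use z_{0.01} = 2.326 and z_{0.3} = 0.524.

For a paired (one-sample on differences) test: n = ((z_{α} + z_β) / d)².
z_{α} + z_β = 2.326 + 0.524 = 2.850.
n = (2.850 / 0.65)² = 4.385² = 19.22.
Round up.

n = 20 pairs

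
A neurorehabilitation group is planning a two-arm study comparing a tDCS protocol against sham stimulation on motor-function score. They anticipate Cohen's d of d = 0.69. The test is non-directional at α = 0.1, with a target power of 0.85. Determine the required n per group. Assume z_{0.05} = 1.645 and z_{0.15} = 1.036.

For two independent groups with equal n: n = 2·((z_{α/2} + z_β) / d)².
z_{α/2} + z_β = 1.645 + 1.036 = 2.681.
n = 2 × (2.681 / 0.69)² = 2 × 3.886² = 2 × 15.10 = 30.2.
Round up to the next whole participant.

n = 31 per group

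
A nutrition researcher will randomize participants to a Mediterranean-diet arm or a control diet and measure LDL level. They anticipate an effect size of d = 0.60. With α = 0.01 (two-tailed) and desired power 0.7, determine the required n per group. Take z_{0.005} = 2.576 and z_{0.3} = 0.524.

n = 54 per group

For two independent groups with equal n: n = 2·((z_{α/2} + z_β) / d)².
z_{α/2} + z_β = 2.576 + 0.524 = 3.100.
n = 2 × (3.100 / 0.60)² = 2 × 5.167² = 2 × 26.69 = 53.4.
Round up to the next whole participant.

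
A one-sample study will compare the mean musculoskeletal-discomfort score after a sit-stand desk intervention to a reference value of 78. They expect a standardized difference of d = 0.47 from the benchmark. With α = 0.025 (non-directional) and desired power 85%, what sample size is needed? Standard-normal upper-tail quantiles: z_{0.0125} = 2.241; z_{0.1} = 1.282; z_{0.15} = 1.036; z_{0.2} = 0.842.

For a one-sample test: n = ((z_{α/2} + z_β) / d)².
z_{α/2} + z_β = 2.241 + 1.036 = 3.277.
n = (3.277 / 0.47)² = 6.972² = 48.61.
Round up.

n = 49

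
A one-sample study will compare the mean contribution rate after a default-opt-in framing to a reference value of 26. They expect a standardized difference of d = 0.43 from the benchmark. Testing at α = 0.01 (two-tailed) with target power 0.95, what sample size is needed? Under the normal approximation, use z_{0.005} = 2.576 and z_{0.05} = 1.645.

For a one-sample test: n = ((z_{α/2} + z_β) / d)².
z_{α/2} + z_β = 2.576 + 1.645 = 4.221.
n = (4.221 / 0.43)² = 9.816² = 96.36.
Round up.

n = 97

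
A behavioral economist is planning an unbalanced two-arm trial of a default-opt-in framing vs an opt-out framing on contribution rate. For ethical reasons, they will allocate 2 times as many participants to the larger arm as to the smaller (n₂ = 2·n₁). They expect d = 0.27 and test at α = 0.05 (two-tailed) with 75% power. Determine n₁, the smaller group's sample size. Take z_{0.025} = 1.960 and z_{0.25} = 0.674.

With allocation ratio k = n₂/n₁ = 2, Var(x̄₁−x̄₂) = σ²(1/n₁ + 1/(k·n₁)) = σ²·(k+1)/(k·n₁).
So n₁ = (1 + 1/k)·((z_{α/2} + z_β)/d)² = 1.500 × (2.634/0.27)².
n₁ = 1.500 × 95.17 = 142.8.
Round up: n₁ = 143, giving n₂ = 2 × 143 = 286.

n₁ = 143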